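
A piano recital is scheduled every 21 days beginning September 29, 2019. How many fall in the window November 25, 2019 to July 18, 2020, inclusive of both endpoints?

Occurrences land 21·i days after September 29, 2019 for i = 0, 1, 2, …
November 25, 2019 is 57 days after the start; 57 ÷ 21 = 2 remainder 15; since the remainder is 15, round up to i = 3. First occurrence in the window: #4 on December 1, 2019 (3×21 = 63 days in).
July 18, 2020 is 293 days after the start; 293 ÷ 21 = 13 remainder 20. Last occurrence in the window: #14 on June 28, 2020.
Occurrences #4 through #14: 11 in total.

11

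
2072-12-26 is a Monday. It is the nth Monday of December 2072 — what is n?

4th

Day 26 falls in week ⌈26/7⌉ of the month.
Days 1–7 hold the 1st Monday, 8–14 the 2nd, 15–21 the 3rd, 22–28 the 4th, 29–31 the 5th.
26 is in the range for the 4th.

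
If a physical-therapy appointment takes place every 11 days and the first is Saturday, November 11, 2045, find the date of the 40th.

January 14, 2047

The 40th occurrence is 39 intervals after the first: 39 × 11 = 429 days after November 11, 2045.
November has 30 days — 19 days to the end of November leaves 410.
From end of November to end of 2045 is 31 days (379 left).
2046 has 365 days (14 left).
14 days into January → January 14, 2047.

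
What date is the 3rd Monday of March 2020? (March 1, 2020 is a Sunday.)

March 2020 begins on a Sunday, so the first Monday is March 2 (1 day later).
The 3rd Monday is 2 weeks later: 2 + 14 = 16.

March 16, 2020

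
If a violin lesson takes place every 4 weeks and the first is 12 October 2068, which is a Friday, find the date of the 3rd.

The 3rd occurrence is 2 intervals after the first: 2 × 28 = 56 days after 12 October 2068.
October has 31 days — 19 days to the end of October leaves 37.
November has 30 days (7 left).
7 days into December → 7 December 2068.

7 December 2068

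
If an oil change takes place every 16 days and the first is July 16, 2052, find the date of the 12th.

January 8, 2053

The 12th occurrence is 11 intervals after the first: 11 × 16 = 176 days after July 16, 2052.
July has 31 days — 15 days to the end of July leaves 161.
August has 31 days (130 left).
September has 30 days (100 left).
October has 31 days (69 left).
November has 30 days (39 left).
December has 31 days (8 left).
8 days into January → January 8, 2053.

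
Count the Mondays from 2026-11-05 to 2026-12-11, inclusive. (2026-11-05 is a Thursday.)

5

2026-11-05 is a Thursday; the first Monday on or after it is 2026-11-09 (4 days later).
From 2026-11-09 to 2026-12-11: 21 + 11 = 32 days (rest of November, December).
32 ÷ 7 = 4 full weeks with remainder 4, so 4 more Mondays after the first → 5.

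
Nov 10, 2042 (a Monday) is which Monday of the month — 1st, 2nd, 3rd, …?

Day 10 falls in week ⌈10/7⌉ of the month.
Days 1–7 hold the 1st Monday, 8–14 the 2nd, 15–21 the 3rd, 22–28 the 4th, 29–31 the 5th.
10 is in the range for the 2nd.

2nd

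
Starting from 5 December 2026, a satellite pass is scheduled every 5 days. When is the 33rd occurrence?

14 May 2027

The 33rd occurrence is 32 intervals after the first: 32 × 5 = 160 days after 5 December 2026.
December has 31 days — 26 days to the end of December leaves 134.
January has 31 days (103 left).
February has 28 days (75 left).
March has 31 days (44 left).
April has 30 days (14 left).
14 days into May → 14 May 2027.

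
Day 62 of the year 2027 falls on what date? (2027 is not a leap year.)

January has 31 days (62 − 31 = 31 remain).
February has 28 days (31 − 28 = 3 remain).
3 into March → March 3.

March 3, 2027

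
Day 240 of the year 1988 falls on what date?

Jan has 31 days (240 − 31 = 209 remain).
Feb has 29 days (209 − 29 = 180 remain).
Mar has 31 days (180 − 31 = 149 remain).
Apr has 30 days (149 − 30 = 119 remain).
May has 31 days (119 − 31 = 88 remain).
Jun has 30 days (88 − 30 = 58 remain).
Jul has 31 days (58 − 31 = 27 remain).
27 into Aug → Aug 27.

Aug 27, 1988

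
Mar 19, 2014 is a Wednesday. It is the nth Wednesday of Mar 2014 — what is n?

3rd

Day 19 falls in week ⌈19/7⌉ of the month.
Days 1–7 hold the 1st Wednesday, 8–14 the 2nd, 15–21 the 3rd, 22–28 the 4th, 29–31 the 5th.
19 is in the range for the 3rd.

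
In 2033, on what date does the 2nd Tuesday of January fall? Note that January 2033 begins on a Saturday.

11 January 2033

January 2033 begins on a Saturday, so the first Tuesday is January 4 (3 days later).
The 2nd Tuesday is 1 weeks later: 4 + 7 = 11.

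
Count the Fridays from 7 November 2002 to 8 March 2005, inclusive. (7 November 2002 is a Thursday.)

122

7 November 2002 is a Thursday; the first Friday on or after it is 8 November 2002 (1 day later).
From 8 November 2002 to 8 March 2005: 53 + 365 + 366 + 67 = 851 days (rest of 2002, 2003, 2004, to 8 March 2005 in 2005).
851 ÷ 7 = 121 full weeks with remainder 4, so 121 more Fridays after the first → 122.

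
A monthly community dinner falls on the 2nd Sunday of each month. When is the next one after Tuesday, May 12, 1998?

Jun 14, 1998

May 1998 starts on a Friday; its first Sunday is the 3rd, so the 2nd Sunday is the 10th — May 10, 1998.
That is not after May 12, 1998, so look at Jun 1998.
Jun 1998 starts on a Monday; its first Sunday is the 7th, so the 2nd Sunday is the 14th — Jun 14, 1998.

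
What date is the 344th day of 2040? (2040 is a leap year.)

January has 31 days (344 − 31 = 313 remain).
February has 29 days (313 − 29 = 284 remain).
March has 31 days (284 − 31 = 253 remain).
April has 30 days (253 − 30 = 223 remain).
May has 31 days (223 − 31 = 192 remain).
June has 30 days (192 − 30 = 162 remain).
July has 31 days (162 − 31 = 131 remain).
August has 31 days (131 − 31 = 100 remain).
September has 30 days (100 − 30 = 70 remain).
October has 31 days (70 − 31 = 39 remain).
November has 30 days (39 − 30 = 9 remain).
9 into December → December 9.

2040-12-09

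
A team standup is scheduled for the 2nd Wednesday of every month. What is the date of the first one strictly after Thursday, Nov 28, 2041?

Dec 11, 2041

Nov 2041 starts on a Friday; its first Wednesday is the 6th, so the 2nd Wednesday is the 13th — Nov 13, 2041.
That is not after Nov 28, 2041, so look at Dec 2041.
Dec 2041 starts on a Sunday; its first Wednesday is the 4th, so the 2nd Wednesday is the 11th — Dec 11, 2041.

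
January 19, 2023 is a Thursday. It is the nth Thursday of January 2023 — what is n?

3rd

Day 19 falls in week ⌈19/7⌉ of the month.
Days 1–7 hold the 1st Thursday, 8–14 the 2nd, 15–21 the 3rd, 22–28 the 4th, 29–31 the 5th.
19 is in the range for the 3rd.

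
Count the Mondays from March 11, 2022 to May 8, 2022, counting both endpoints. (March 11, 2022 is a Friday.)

March 11, 2022 is a Friday; the first Monday on or after it is March 14, 2022 (3 days later).
From March 14, 2022 to May 8, 2022: 17 + 30 + 8 = 55 days (rest of March, April, May).
55 ÷ 7 = 7 full weeks with remainder 6, so 7 more Mondays after the first → 8.

8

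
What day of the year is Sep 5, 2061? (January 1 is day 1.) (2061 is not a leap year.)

248

Days in months before Sep: 31 + 28 + 31 + 30 + 31 + 30 + 31 + 31 = 243.
Plus 5 days into Sep → day 248.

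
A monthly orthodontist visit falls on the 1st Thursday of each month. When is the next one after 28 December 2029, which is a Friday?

3 January 2030

December 2029 starts on a Saturday, so its 1st Thursday is 6 December 2029 (5 days in).
That is not after 28 December 2029, so look at January 2030.
January 2030 starts on a Tuesday, so its 1st Thursday is 3 January 2030 (2 days in).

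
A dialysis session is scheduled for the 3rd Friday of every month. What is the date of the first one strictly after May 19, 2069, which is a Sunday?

May 2069 starts on a Wednesday; its first Friday is the 3rd, so the 3rd Friday is the 17th — May 17, 2069.
That is not after May 19, 2069, so look at June 2069.
June 2069 starts on a Saturday; its first Friday is the 7th, so the 3rd Friday is the 21st — June 21, 2069.

June 21, 2069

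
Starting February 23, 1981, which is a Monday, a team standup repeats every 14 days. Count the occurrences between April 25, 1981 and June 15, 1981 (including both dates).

Occurrences land 14·i days after February 23, 1981 for i = 0, 1, 2, …
April 25, 1981 is 61 days after the start; 61 ÷ 14 = 4 remainder 5; since the remainder is 5, round up to i = 5. First occurrence in the window: #6 on May 4, 1981 (5×14 = 70 days in).
June 15, 1981 is 112 days after the start; 112 ÷ 14 = 8 remainder 0. Last occurrence in the window: #9 on June 15, 1981.
Occurrences #6 through #9: 4 in total.

4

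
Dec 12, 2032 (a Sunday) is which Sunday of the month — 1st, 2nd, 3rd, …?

Day 12 falls in week ⌈12/7⌉ of the month.
Days 1–7 hold the 1st Sunday, 8–14 the 2nd, 15–21 the 3rd, 22–28 the 4th, 29–31 the 5th.
12 is in the range for the 2nd.

2nd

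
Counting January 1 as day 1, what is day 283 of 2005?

2005-10-10

January has 31 days (283 − 31 = 252 remain).
February has 28 days (252 − 28 = 224 remain).
March has 31 days (224 − 31 = 193 remain).
April has 30 days (193 − 30 = 163 remain).
May has 31 days (163 − 31 = 132 remain).
June has 30 days (132 − 30 = 102 remain).
July has 31 days (102 − 31 = 71 remain).
August has 31 days (71 − 31 = 40 remain).
September has 30 days (40 − 30 = 10 remain).
10 into October → October 10.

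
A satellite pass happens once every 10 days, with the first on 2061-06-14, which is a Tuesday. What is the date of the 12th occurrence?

2061-10-02

The 12th occurrence is 11 intervals after the first: 11 × 10 = 110 days after 2061-06-14.
June has 30 days — 16 days to the end of June leaves 94.
July has 31 days (63 left).
August has 31 days (32 left).
September has 30 days (2 left).
2 days into October → 2061-10-02.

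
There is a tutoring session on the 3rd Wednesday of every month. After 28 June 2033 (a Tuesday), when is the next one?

20 July 2033

June 2033 starts on a Wednesday; its first Wednesday is the 1st, so the 3rd Wednesday is the 15th — 15 June 2033.
That is not after 28 June 2033, so look at July 2033.
July 2033 starts on a Friday; its first Wednesday is the 6th, so the 3rd Wednesday is the 20th — 20 July 2033.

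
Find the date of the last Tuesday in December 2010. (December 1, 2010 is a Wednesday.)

December 2010 begins on a Wednesday, so the first Tuesday is December 7 (6 days later).
December 2010 has 31 days. Adding weeks: 7, 14, 21, 28 — the last one ≤ 31 is the 28th.

28 December 2010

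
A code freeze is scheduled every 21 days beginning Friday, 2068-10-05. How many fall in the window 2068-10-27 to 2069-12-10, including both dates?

Occurrences land 21·i days after 2068-10-05 for i = 0, 1, 2, …
2068-10-27 is 22 days after the start; 22 ÷ 21 = 1 remainder 1; since the remainder is 1, round up to i = 2. First occurrence in the window: #3 on 2068-11-16 (2×21 = 42 days in).
2069-12-10 is 431 days after the start; 431 ÷ 21 = 20 remainder 11. Last occurrence in the window: #21 on 2069-11-29.
Occurrences #3 through #21: 19 in total.

19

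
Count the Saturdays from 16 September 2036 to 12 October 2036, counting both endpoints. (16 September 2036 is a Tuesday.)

16 September 2036 is a Tuesday; the first Saturday on or after it is 20 September 2036 (4 days later).
From 20 September 2036 to 12 October 2036: 10 + 12 = 22 days (rest of September, October).
22 ÷ 7 = 3 full weeks with remainder 1, so 3 more Saturdays after the first → 4.

4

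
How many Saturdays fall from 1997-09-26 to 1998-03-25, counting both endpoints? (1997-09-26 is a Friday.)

1997-09-26 is a Friday; the first Saturday on or after it is 1997-09-27 (1 day later).
From 1997-09-27 to 1998-03-25: 3 + 31 + 30 + 31 + 31 + 28 + 25 = 179 days (rest of September, October, November, December, January, February, March).
179 ÷ 7 = 25 full weeks with remainder 4, so 25 more Saturdays after the first → 26.

26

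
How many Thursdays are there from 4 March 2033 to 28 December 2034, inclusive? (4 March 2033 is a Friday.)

4 March 2033 is a Friday; the first Thursday on or after it is 10 March 2033 (6 days later).
From 10 March 2033 to 28 December 2034: 296 + 362 = 658 days (rest of 2033, to 28 December 2034 in 2034).
658 ÷ 7 = 94 full weeks with remainder 0, so 94 more Thursdays after the first → 95.

95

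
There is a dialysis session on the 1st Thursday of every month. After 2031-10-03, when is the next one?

October 2031 starts on a Wednesday, so its 1st Thursday is 2031-10-02 (1 day in).
That is not after 2031-10-03, so look at November 2031.
November 2031 starts on a Saturday, so its 1st Thursday is 2031-11-06 (5 days in).

2031-11-06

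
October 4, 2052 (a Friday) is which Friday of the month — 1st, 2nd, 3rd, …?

1st

Day 4 falls in week ⌈4/7⌉ of the month.
Days 1–7 hold the 1st Friday, 8–14 the 2nd, 15–21 the 3rd, 22–28 the 4th, 29–31 the 5th.
4 is in the range for the 1st.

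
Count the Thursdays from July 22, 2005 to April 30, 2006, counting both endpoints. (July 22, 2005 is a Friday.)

July 22, 2005 is a Friday; the first Thursday on or after it is July 28, 2005 (6 days later).
From July 28, 2005 to April 30, 2006: 3 + 31 + 30 + 31 + 30 + 31 + 31 + 28 + 31 + 30 = 276 days (rest of July, August, September, October, November, December, January, February, March, April).
276 ÷ 7 = 39 full weeks with remainder 3, so 39 more Thursdays after the first → 40.

40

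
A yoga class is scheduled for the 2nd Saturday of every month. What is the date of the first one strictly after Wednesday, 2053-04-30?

April 2053 starts on a Tuesday; its first Saturday is the 5th, so the 2nd Saturday is the 12th — 2053-04-12.
That is not after 2053-04-30, so look at May 2053.
May 2053 starts on a Thursday; its first Saturday is the 3rd, so the 2nd Saturday is the 10th — 2053-05-10.

2053-05-10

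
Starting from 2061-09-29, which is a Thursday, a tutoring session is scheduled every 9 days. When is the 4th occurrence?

The 4th occurrence is 3 intervals after the first: 3 × 9 = 27 days after 2061-09-29.
September has 30 days — 1 day to the end of September leaves 26.
26 days into October → 2061-10-26.

2061-10-26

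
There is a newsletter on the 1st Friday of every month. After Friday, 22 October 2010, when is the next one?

5 November 2010

October 2010 starts on a Friday, so its 1st Friday is 1 October 2010.
That is not after 22 October 2010, so look at November 2010.
November 2010 starts on a Monday, so its 1st Friday is 5 November 2010 (4 days in).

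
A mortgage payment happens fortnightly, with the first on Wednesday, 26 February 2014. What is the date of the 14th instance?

The 14th occurrence is 13 intervals after the first: 13 × 14 = 182 days after 26 February 2014.
February has 28 days — 2 days to the end of February leaves 180.
March has 31 days (149 left).
April has 30 days (119 left).
May has 31 days (88 left).
June has 30 days (58 left).
July has 31 days (27 left).
27 days into August → 27 August 2014.

27 August 2014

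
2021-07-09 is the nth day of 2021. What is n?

190

Days in months before July: 31 + 28 + 31 + 30 + 31 + 30 = 181.
Plus 9 days into July → day 190.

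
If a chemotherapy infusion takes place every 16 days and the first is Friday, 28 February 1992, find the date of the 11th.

The 11th occurrence is 10 intervals after the first: 10 × 16 = 160 days after 28 February 1992.
February has 29 days — 1 day to the end of February leaves 159.
March has 31 days (128 left).
April has 30 days (98 left).
May has 31 days (67 left).
June has 30 days (37 left).
July has 31 days (6 left).
6 days into August → 6 August 1992.

6 August 1992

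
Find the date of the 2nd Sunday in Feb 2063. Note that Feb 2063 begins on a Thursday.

Feb 2063 begins on a Thursday, so the first Sunday is Feb 4 (3 days later).
The 2nd Sunday is 1 weeks later: 4 + 7 = 11.

Feb 11, 2063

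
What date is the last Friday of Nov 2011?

Nov 2011 begins on a Tuesday, so the first Friday is Nov 4 (3 days later).
Nov 2011 has 30 days. Adding weeks: 4, 11, 18, 25 — the last one ≤ 30 is the 25th.

Nov 25, 2011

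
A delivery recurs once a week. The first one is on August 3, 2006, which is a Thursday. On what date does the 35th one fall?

March 29, 2007

The 35th occurrence is 34 intervals after the first: 34 × 7 = 238 days after August 3, 2006.
August has 31 days — 28 days to the end of August leaves 210.
September has 30 days (180 left).
October has 31 days (149 left).
November has 30 days (119 left).
December has 31 days (88 left).
January has 31 days (57 left).
February has 28 days (29 left).
29 days into March → March 29, 2007.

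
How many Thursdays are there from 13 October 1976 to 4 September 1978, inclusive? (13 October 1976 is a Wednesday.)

13 October 1976 is a Wednesday; the first Thursday on or after it is 14 October 1976 (1 day later).
From 14 October 1976 to 4 September 1978: 78 + 365 + 247 = 690 days (rest of 1976, 1977, to 4 September 1978 in 1978).
690 ÷ 7 = 98 full weeks with remainder 4, so 98 more Thursdays after the first → 99.

99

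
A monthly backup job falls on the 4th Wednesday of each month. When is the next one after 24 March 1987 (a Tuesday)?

25 March 1987

March 1987 starts on a Sunday; its first Wednesday is the 4th, so the 4th Wednesday is the 25th — 25 March 1987.
25 March 1987 is after 24 March 1987, so that is the next one.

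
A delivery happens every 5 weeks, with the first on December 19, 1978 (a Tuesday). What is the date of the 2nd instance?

The 2nd occurrence is 1 interval after the first: 1 × 35 = 35 days after December 19, 1978.
December has 31 days — 12 days to the end of December leaves 23.
23 days into January → January 23, 1979.

January 23, 1979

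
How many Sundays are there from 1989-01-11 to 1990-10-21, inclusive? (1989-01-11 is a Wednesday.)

1989-01-11 is a Wednesday; the first Sunday on or after it is 1989-01-15 (4 days later).
From 1989-01-15 to 1990-10-21: 350 + 294 = 644 days (rest of 1989, to 1990-10-21 in 1990).
644 ÷ 7 = 92 full weeks with remainder 0, so 92 more Sundays after the first → 93.

93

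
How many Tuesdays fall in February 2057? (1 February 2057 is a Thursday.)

1 February 2057 is a Thursday; the first Tuesday on or after it is 6 February 2057 (5 days later).
From 6 February 2057 to 28 February 2057 is 28 − 6 = 22 days.
22 ÷ 7 = 3 full weeks with remainder 1, so 3 more Tuesdays after the first → 4.

4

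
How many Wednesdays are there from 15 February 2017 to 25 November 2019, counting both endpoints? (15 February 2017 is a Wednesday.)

15 February 2017 is a Wednesday; the first Wednesday on or after it is 15 February 2017.
From 15 February 2017 to 25 November 2019: 319 + 365 + 329 = 1013 days (rest of 2017, 2018, to 25 November 2019 in 2019).
1013 ÷ 7 = 144 full weeks with remainder 5, so 144 more Wednesdays after the first → 145.

145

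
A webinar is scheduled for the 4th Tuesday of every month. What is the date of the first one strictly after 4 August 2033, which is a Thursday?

August 2033 starts on a Monday; its first Tuesday is the 2nd, so the 4th Tuesday is the 23rd — 23 August 2033.
23 August 2033 is after 4 August 2033, so that is the next one.

23 August 2033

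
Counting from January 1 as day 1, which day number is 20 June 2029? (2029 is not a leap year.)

Days in months before June: 31 + 28 + 31 + 30 + 31 = 151.
Plus 20 days into June → day 171.

171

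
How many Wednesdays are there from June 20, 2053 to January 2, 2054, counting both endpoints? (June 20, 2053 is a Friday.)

28

June 20, 2053 is a Friday; the first Wednesday on or after it is June 25, 2053 (5 days later).
From June 25, 2053 to January 2, 2054: 5 + 31 + 31 + 30 + 31 + 30 + 31 + 2 = 191 days (rest of June, July, August, September, October, November, December, January).
191 ÷ 7 = 27 full weeks with remainder 2, so 27 more Wednesdays after the first → 28.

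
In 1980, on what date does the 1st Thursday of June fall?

1980-06-05

The first Thursday of June 1980 is June 5.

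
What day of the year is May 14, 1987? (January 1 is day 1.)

134

Days in months before May: 31 + 28 + 31 + 30 = 120.
Plus 14 days into May → day 134.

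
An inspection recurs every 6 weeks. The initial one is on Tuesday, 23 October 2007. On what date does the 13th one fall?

10 March 2009

The 13th occurrence is 12 intervals after the first: 12 × 42 = 504 days after 23 October 2007.
October has 31 days — 8 days to the end of October leaves 496.
From end of October to end of 2007 is 61 days (435 left).
2008 has 366 days (69 left).
January has 31 days (38 left).
February has 28 days (10 left).
10 days into March → 10 March 2009.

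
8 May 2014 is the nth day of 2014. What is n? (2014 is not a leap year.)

Days in months before May: 31 + 28 + 31 + 30 = 120.
Plus 8 days into May → day 128.

128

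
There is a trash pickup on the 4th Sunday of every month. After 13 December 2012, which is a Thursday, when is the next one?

23 December 2012

December 2012 starts on a Saturday; its first Sunday is the 2nd, so the 4th Sunday is the 23rd — 23 December 2012.
23 December 2012 is after 13 December 2012, so that is the next one.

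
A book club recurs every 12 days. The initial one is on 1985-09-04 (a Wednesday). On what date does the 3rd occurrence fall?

1985-09-28

The 3rd occurrence is 2 intervals after the first: 2 × 12 = 24 days after 1985-09-04.
24 days later is 1985-09-28.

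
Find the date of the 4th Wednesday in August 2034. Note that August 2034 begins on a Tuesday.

2034-08-23

August 2034 begins on a Tuesday, so the first Wednesday is August 2 (1 day later).
The 4th Wednesday is 3 weeks later: 2 + 21 = 23.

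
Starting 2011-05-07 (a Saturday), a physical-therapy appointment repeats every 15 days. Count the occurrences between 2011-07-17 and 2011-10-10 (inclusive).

Occurrences land 15·i days after 2011-05-07 for i = 0, 1, 2, …
2011-07-17 is 71 days after the start; 71 ÷ 15 = 4 remainder 11; since the remainder is 11, round up to i = 5. First occurrence in the window: #6 on 2011-07-21 (5×15 = 75 days in).
2011-10-10 is 156 days after the start; 156 ÷ 15 = 10 remainder 6. Last occurrence in the window: #11 on 2011-10-04.
Occurrences #6 through #11: 6 in total.

6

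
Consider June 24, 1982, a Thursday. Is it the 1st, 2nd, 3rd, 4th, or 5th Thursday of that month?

4th

Day 24 falls in week ⌈24/7⌉ of the month.
Days 1–7 hold the 1st Thursday, 8–14 the 2nd, 15–21 the 3rd, 22–28 the 4th, 29–31 the 5th.
24 is in the range for the 4th.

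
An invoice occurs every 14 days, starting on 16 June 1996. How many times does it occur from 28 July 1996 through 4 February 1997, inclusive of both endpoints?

14

Occurrences land 14·i days after 16 June 1996 for i = 0, 1, 2, …
28 July 1996 is 42 days after the start; 42 ÷ 14 = 3 remainder 0. First occurrence in the window: #4 on 28 July 1996 (3×14 = 42 days in).
4 February 1997 is 233 days after the start; 233 ÷ 14 = 16 remainder 9. Last occurrence in the window: #17 on 26 January 1997.
Occurrences #4 through #17: 14 in total.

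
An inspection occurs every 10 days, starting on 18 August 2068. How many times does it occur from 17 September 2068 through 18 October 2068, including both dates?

4

Occurrences land 10·i days after 18 August 2068 for i = 0, 1, 2, …
17 September 2068 is 30 days after the start; 30 ÷ 10 = 3 remainder 0. First occurrence in the window: #4 on 17 September 2068 (3×10 = 30 days in).
18 October 2068 is 61 days after the start; 61 ÷ 10 = 6 remainder 1. Last occurrence in the window: #7 on 17 October 2068.
Occurrences #4 through #7: 4 in total.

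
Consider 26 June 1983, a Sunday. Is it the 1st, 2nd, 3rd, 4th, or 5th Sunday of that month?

Day 26 falls in week ⌈26/7⌉ of the month.
Days 1–7 hold the 1st Sunday, 8–14 the 2nd, 15–21 the 3rd, 22–28 the 4th, 29–31 the 5th.
26 is in the range for the 4th.

4th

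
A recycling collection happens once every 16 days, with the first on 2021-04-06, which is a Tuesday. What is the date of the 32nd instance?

The 32nd occurrence is 31 intervals after the first: 31 × 16 = 496 days after 2021-04-06.
April has 30 days — 24 days to the end of April leaves 472.
From end of April to end of 2021 is 245 days (227 left).
January has 31 days (196 left).
February has 28 days (168 left).
March has 31 days (137 left).
April has 30 days (107 left).
May has 31 days (76 left).
June has 30 days (46 left).
July has 31 days (15 left).
15 days into August → 2022-08-15.

2022-08-15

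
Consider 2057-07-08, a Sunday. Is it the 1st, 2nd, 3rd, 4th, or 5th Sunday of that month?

2nd

Day 8 falls in week ⌈8/7⌉ of the month.
Days 1–7 hold the 1st Sunday, 8–14 the 2nd, 15–21 the 3rd, 22–28 the 4th, 29–31 the 5th.
8 is in the range for the 2nd.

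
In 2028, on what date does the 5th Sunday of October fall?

2028-10-29

October 2028 begins on a Sunday, so the first Sunday is October 1.
The 5th Sunday is 4 weeks later: 1 + 28 = 29.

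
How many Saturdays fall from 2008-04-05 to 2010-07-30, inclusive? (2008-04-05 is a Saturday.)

2008-04-05 is a Saturday; the first Saturday on or after it is 2008-04-05.
From 2008-04-05 to 2010-07-30: 270 + 365 + 211 = 846 days (rest of 2008, 2009, to 2010-07-30 in 2010).
846 ÷ 7 = 120 full weeks with remainder 6, so 120 more Saturdays after the first → 121.

121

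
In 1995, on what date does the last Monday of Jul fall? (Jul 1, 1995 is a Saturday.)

Jul 31, 1995

Jul 1995 begins on a Saturday, so the first Monday is Jul 3 (2 days later).
Jul 1995 has 31 days. Adding weeks: 3, 10, 17, 24, 31 — the last one ≤ 31 is the 31st.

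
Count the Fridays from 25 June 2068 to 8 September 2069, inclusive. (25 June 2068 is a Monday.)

25 June 2068 is a Monday; the first Friday on or after it is 29 June 2068 (4 days later).
From 29 June 2068 to 8 September 2069: 185 + 251 = 436 days (rest of 2068, to 8 September 2069 in 2069).
436 ÷ 7 = 62 full weeks with remainder 2, so 62 more Fridays after the first → 63.

63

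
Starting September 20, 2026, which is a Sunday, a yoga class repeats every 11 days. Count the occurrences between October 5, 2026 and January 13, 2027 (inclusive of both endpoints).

9

Occurrences land 11·i days after September 20, 2026 for i = 0, 1, 2, …
October 5, 2026 is 15 days after the start; 15 ÷ 11 = 1 remainder 4; since the remainder is 4, round up to i = 2. First occurrence in the window: #3 on October 12, 2026 (2×11 = 22 days in).
January 13, 2027 is 115 days after the start; 115 ÷ 11 = 10 remainder 5. Last occurrence in the window: #11 on January 8, 2027.
Occurrences #3 through #11: 9 in total.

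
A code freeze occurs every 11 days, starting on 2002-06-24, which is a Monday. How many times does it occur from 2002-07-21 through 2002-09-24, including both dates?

6

Occurrences land 11·i days after 2002-06-24 for i = 0, 1, 2, …
2002-07-21 is 27 days after the start; 27 ÷ 11 = 2 remainder 5; since the remainder is 5, round up to i = 3. First occurrence in the window: #4 on 2002-07-27 (3×11 = 33 days in).
2002-09-24 is 92 days after the start; 92 ÷ 11 = 8 remainder 4. Last occurrence in the window: #9 on 2002-09-20.
Occurrences #4 through #9: 6 in total.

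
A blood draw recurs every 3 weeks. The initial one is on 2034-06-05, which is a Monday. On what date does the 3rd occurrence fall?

The 3rd occurrence is 2 intervals after the first: 2 × 21 = 42 days after 2034-06-05.
June has 30 days — 25 days to the end of June leaves 17.
17 days into July → 2034-07-17.

2034-07-17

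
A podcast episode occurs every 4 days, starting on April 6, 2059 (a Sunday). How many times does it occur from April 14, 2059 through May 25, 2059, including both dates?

11

Occurrences land 4·i days after April 6, 2059 for i = 0, 1, 2, …
April 14, 2059 is 8 days after the start; 8 ÷ 4 = 2 remainder 0. First occurrence in the window: #3 on April 14, 2059 (2×4 = 8 days in).
May 25, 2059 is 49 days after the start; 49 ÷ 4 = 12 remainder 1. Last occurrence in the window: #13 on May 24, 2059.
Occurrences #3 through #13: 11 in total.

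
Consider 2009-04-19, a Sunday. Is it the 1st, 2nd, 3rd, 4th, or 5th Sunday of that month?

3rd

Day 19 falls in week ⌈19/7⌉ of the month.
Days 1–7 hold the 1st Sunday, 8–14 the 2nd, 15–21 the 3rd, 22–28 the 4th, 29–31 the 5th.
19 is in the range for the 3rd.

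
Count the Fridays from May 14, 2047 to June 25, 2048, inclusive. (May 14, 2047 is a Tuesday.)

May 14, 2047 is a Tuesday; the first Friday on or after it is May 17, 2047 (3 days later).
From May 17, 2047 to June 25, 2048: 228 + 177 = 405 days (rest of 2047, to June 25, 2048 in 2048).
405 ÷ 7 = 57 full weeks with remainder 6, so 57 more Fridays after the first → 58.

58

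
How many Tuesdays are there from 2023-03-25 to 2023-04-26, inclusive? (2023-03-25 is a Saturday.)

5

2023-03-25 is a Saturday; the first Tuesday on or after it is 2023-03-28 (3 days later).
From 2023-03-28 to 2023-04-26: 3 + 26 = 29 days (rest of March, April).
29 ÷ 7 = 4 full weeks with remainder 1, so 4 more Tuesdays after the first → 5.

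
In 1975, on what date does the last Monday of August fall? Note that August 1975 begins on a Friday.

25 August 1975

August 1975 begins on a Friday, so the first Monday is August 4 (3 days later).
August 1975 has 31 days. Adding weeks: 4, 11, 18, 25 — the last one ≤ 31 is the 25th.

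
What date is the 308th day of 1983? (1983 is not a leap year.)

January has 31 days (308 − 31 = 277 remain).
February has 28 days (277 − 28 = 249 remain).
March has 31 days (249 − 31 = 218 remain).
April has 30 days (218 − 30 = 188 remain).
May has 31 days (188 − 31 = 157 remain).
June has 30 days (157 − 30 = 127 remain).
July has 31 days (127 − 31 = 96 remain).
August has 31 days (96 − 31 = 65 remain).
September has 30 days (65 − 30 = 35 remain).
October has 31 days (35 − 31 = 4 remain).
4 into November → November 4.

1983-11-04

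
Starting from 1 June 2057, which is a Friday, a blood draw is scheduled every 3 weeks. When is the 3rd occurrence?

The 3rd occurrence is 2 intervals after the first: 2 × 21 = 42 days after 1 June 2057.
June has 30 days — 29 days to the end of June leaves 13.
13 days into July → 13 July 2057.

13 July 2057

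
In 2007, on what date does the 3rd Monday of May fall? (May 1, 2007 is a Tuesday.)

May 2007 begins on a Tuesday, so the first Monday is May 7 (6 days later).
The 3rd Monday is 2 weeks later: 7 + 14 = 21.

21 May 2007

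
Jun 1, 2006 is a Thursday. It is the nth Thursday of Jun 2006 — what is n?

1st

Day 1 falls in week ⌈1/7⌉ of the month.
Days 1–7 hold the 1st Thursday, 8–14 the 2nd, 15–21 the 3rd, 22–28 the 4th, 29–31 the 5th.
1 is in the range for the 1st.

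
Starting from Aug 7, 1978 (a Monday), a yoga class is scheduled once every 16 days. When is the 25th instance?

Aug 26, 1979

The 25th occurrence is 24 intervals after the first: 24 × 16 = 384 days after Aug 7, 1978.
Aug has 31 days — 24 days to the end of Aug leaves 360.
Sep has 30 days (330 left).
Oct has 31 days (299 left).
Nov has 30 days (269 left).
Dec has 31 days (238 left).
Jan has 31 days (207 left).
Feb has 28 days (179 left).
Mar has 31 days (148 left).
Apr has 30 days (118 left).
May has 31 days (87 left).
Jun has 30 days (57 left).
Jul has 31 days (26 left).
26 days into Aug → Aug 26, 1979.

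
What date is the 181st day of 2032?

January has 31 days (181 − 31 = 150 remain).
February has 29 days (150 − 29 = 121 remain).
March has 31 days (121 − 31 = 90 remain).
April has 30 days (90 − 30 = 60 remain).
May has 31 days (60 − 31 = 29 remain).
29 into June → June 29.

2032-06-29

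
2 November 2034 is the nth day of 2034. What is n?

Days in months before November: 31 + 28 + 31 + 30 + 31 + 30 + 31 + 31 + 30 + 31 = 304.
Plus 2 days into November → day 306.

306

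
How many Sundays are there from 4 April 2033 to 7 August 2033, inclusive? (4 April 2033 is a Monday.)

4 April 2033 is a Monday; the first Sunday on or after it is 10 April 2033 (6 days later).
From 10 April 2033 to 7 August 2033: 20 + 31 + 30 + 31 + 7 = 119 days (rest of April, May, June, July, August).
119 ÷ 7 = 17 full weeks with remainder 0, so 17 more Sundays after the first → 18.

18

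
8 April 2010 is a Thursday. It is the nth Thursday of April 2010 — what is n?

2nd

Day 8 falls in week ⌈8/7⌉ of the month.
Days 1–7 hold the 1st Thursday, 8–14 the 2nd, 15–21 the 3rd, 22–28 the 4th, 29–31 the 5th.
8 is in the range for the 2nd.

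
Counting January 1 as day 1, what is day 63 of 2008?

January has 31 days (63 − 31 = 32 remain).
February has 29 days (32 − 29 = 3 remain).
3 into March → March 3.

3 March 2008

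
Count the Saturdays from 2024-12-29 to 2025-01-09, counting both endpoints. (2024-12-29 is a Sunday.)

1

2024-12-29 is a Sunday; the first Saturday on or after it is 2025-01-04 (6 days later).
From 2025-01-04 to 2025-01-09 is 9 − 4 = 5 days.
5 ÷ 7 = 0 full weeks with remainder 5, so 0 more Saturdays after the first → 1.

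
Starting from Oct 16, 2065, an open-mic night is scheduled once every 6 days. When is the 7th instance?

The 7th occurrence is 6 intervals after the first: 6 × 6 = 36 days after Oct 16, 2065.
Oct has 31 days — 15 days to the end of Oct leaves 21.
21 days into Nov → Nov 21, 2065.

Nov 21, 2065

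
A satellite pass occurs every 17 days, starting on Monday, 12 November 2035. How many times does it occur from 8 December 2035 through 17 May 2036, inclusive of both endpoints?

10

Occurrences land 17·i days after 12 November 2035 for i = 0, 1, 2, …
8 December 2035 is 26 days after the start; 26 ÷ 17 = 1 remainder 9; since the remainder is 9, round up to i = 2. First occurrence in the window: #3 on 16 December 2035 (2×17 = 34 days in).
17 May 2036 is 187 days after the start; 187 ÷ 17 = 11 remainder 0. Last occurrence in the window: #12 on 17 May 2036.
Occurrences #3 through #12: 10 in total.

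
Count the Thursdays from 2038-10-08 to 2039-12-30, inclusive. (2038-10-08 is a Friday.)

2038-10-08 is a Friday; the first Thursday on or after it is 2038-10-14 (6 days later).
From 2038-10-14 to 2039-12-30: 78 + 364 = 442 days (rest of 2038, to 2039-12-30 in 2039).
442 ÷ 7 = 63 full weeks with remainder 1, so 63 more Thursdays after the first → 64.

64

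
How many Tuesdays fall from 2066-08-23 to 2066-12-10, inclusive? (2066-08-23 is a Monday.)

2066-08-23 is a Monday; the first Tuesday on or after it is 2066-08-24 (1 day later).
From 2066-08-24 to 2066-12-10: 7 + 30 + 31 + 30 + 10 = 108 days (rest of August, September, October, November, December).
108 ÷ 7 = 15 full weeks with remainder 3, so 15 more Tuesdays after the first → 16.

16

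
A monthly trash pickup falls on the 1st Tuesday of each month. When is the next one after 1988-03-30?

March 1988 starts on a Tuesday, so its 1st Tuesday is 1988-03-01.
That is not after 1988-03-30, so look at April 1988.
April 1988 starts on a Friday, so its 1st Tuesday is 1988-04-05 (4 days in).

1988-04-05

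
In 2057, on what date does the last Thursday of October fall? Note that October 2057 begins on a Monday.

October 25, 2057

October 2057 begins on a Monday, so the first Thursday is October 4 (3 days later).
October 2057 has 31 days. Adding weeks: 4, 11, 18, 25 — the last one ≤ 31 is the 25th.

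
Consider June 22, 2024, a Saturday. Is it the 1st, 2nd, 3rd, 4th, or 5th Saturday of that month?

4th

Day 22 falls in week ⌈22/7⌉ of the month.
Days 1–7 hold the 1st Saturday, 8–14 the 2nd, 15–21 the 3rd, 22–28 the 4th, 29–31 the 5th.
22 is in the range for the 4th.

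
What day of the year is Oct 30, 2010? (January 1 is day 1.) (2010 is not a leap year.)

303

Days in months before Oct: 31 + 28 + 31 + 30 + 31 + 30 + 31 + 31 + 30 = 273.
Plus 30 days into Oct → day 303.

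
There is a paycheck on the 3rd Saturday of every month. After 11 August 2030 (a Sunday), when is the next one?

17 August 2030

August 2030 starts on a Thursday; its first Saturday is the 3rd, so the 3rd Saturday is the 17th — 17 August 2030.
17 August 2030 is after 11 August 2030, so that is the next one.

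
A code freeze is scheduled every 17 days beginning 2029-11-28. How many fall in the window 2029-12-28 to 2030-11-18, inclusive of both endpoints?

Occurrences land 17·i days after 2029-11-28 for i = 0, 1, 2, …
2029-12-28 is 30 days after the start; 30 ÷ 17 = 1 remainder 13; since the remainder is 13, round up to i = 2. First occurrence in the window: #3 on 2030-01-01 (2×17 = 34 days in).
2030-11-18 is 355 days after the start; 355 ÷ 17 = 20 remainder 15. Last occurrence in the window: #21 on 2030-11-03.
Occurrences #3 through #21: 19 in total.

19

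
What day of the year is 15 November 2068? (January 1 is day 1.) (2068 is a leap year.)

320

Days in months before November: 31 + 29 + 31 + 30 + 31 + 30 + 31 + 31 + 30 + 31 = 305.
Plus 15 days into November → day 320.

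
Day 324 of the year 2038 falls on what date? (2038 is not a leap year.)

January has 31 days (324 − 31 = 293 remain).
February has 28 days (293 − 28 = 265 remain).
March has 31 days (265 − 31 = 234 remain).
April has 30 days (234 − 30 = 204 remain).
May has 31 days (204 − 31 = 173 remain).
June has 30 days (173 − 30 = 143 remain).
July has 31 days (143 − 31 = 112 remain).
August has 31 days (112 − 31 = 81 remain).
September has 30 days (81 − 30 = 51 remain).
October has 31 days (51 − 31 = 20 remain).
20 into November → November 20.

20 November 2038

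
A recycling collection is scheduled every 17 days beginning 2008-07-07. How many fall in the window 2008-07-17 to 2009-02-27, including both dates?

Occurrences land 17·i days after 2008-07-07 for i = 0, 1, 2, …
2008-07-17 is 10 days after the start; 10 ÷ 17 = 0 remainder 10; since the remainder is 10, round up to i = 1. First occurrence in the window: #2 on 2008-07-24 (1×17 = 17 days in).
2009-02-27 is 235 days after the start; 235 ÷ 17 = 13 remainder 14. Last occurrence in the window: #14 on 2009-02-13.
Occurrences #2 through #14: 13 in total.

13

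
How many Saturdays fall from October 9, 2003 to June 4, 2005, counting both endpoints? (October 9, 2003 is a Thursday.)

87

October 9, 2003 is a Thursday; the first Saturday on or after it is October 11, 2003 (2 days later).
From October 11, 2003 to June 4, 2005: 81 + 366 + 155 = 602 days (rest of 2003, 2004, to June 4, 2005 in 2005).
602 ÷ 7 = 86 full weeks with remainder 0, so 86 more Saturdays after the first → 87.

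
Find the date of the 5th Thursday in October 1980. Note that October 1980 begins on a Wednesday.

October 1980 begins on a Wednesday, so the first Thursday is October 2 (1 day later).
The 5th Thursday is 4 weeks later: 2 + 28 = 30.

1980-10-30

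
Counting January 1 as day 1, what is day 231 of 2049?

January has 31 days (231 − 31 = 200 remain).
February has 28 days (200 − 28 = 172 remain).
March has 31 days (172 − 31 = 141 remain).
April has 30 days (141 − 30 = 111 remain).
May has 31 days (111 − 31 = 80 remain).
June has 30 days (80 − 30 = 50 remain).
July has 31 days (50 − 31 = 19 remain).
19 into August → August 19.

19 August 2049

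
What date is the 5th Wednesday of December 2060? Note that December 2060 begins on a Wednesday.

December 2060 begins on a Wednesday, so the first Wednesday is December 1.
The 5th Wednesday is 4 weeks later: 1 + 28 = 29.

29 December 2060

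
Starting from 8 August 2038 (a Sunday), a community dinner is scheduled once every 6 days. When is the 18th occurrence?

18 November 2038

The 18th occurrence is 17 intervals after the first: 17 × 6 = 102 days after 8 August 2038.
August has 31 days — 23 days to the end of August leaves 79.
September has 30 days (49 left).
October has 31 days (18 left).
18 days into November → 18 November 2038.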